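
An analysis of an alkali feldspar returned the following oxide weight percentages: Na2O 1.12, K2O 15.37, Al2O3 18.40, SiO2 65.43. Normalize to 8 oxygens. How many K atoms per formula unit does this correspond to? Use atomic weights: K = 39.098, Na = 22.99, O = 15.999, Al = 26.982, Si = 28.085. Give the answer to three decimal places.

0.900 K apfu

Na2O: 1.12/61.979 = 0.01807 mol → 0.03614 mol Na, 0.01807 mol O.
K2O: 15.37/94.195 = 0.16317 mol → 0.32634 mol K, 0.16317 mol O.
Al2O3: 18.40/101.961 = 0.18046 mol → 0.36092 mol Al, 0.54138 mol O.
SiO2: 65.43/60.083 = 1.08899 mol → 1.08899 mol Si, 2.17798 mol O.
Total oxygen = 2.90060 mol. Normalization factor = 8/2.90060 = 2.75805.
K per 8 O = 0.32634 × 2.75805 = 0.900.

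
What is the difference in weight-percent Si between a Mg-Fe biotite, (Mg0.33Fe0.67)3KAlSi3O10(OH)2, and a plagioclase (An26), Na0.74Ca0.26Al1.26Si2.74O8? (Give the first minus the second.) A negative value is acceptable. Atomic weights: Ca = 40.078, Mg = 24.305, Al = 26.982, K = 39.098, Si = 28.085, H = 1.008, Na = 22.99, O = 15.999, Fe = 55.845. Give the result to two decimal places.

First mineral: 84.255 g Si in 480.649 g formula = 17.53 wt% Si.
Second mineral: 76.953 g Si in 266.375 g formula = 28.89 wt% Si.
17.53% − 28.89% gives a difference of -11.36 percentage points.

-11.36 percentage points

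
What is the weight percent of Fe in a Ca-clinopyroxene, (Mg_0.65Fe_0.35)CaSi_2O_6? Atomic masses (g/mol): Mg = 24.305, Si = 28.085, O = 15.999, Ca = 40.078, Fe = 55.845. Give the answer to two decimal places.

8.59 weight percent

M((Mg_0.65Fe_0.35)CaSi_2O_6) = 227.586 g/mol.
Fe contributes 0.35 × 55.845 = 19.546 g per mole.
19.546/227.586 = 0.0859 → 8.59%.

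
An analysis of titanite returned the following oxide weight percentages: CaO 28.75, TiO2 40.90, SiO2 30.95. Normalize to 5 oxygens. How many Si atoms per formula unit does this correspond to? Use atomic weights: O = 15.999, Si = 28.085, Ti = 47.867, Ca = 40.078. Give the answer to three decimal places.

28.75 wt% CaO ÷ 56.077 g/mol = 0.51269 mol, giving 0.51269 Ca and 0.51269 O.
40.90 wt% TiO2 ÷ 79.865 g/mol = 0.51211 mol, giving 0.51211 Ti and 1.02422 O.
30.95 wt% SiO2 ÷ 60.083 g/mol = 0.51512 mol, giving 0.51512 Si and 1.03024 O.
Oxygen sums to 2.56715; scaling by 5/2.56715 = 1.94769 puts the formula on 5 O.
Si: 0.51512 × 1.94769 = 1.003 atoms per formula unit.

1.003 Si apfu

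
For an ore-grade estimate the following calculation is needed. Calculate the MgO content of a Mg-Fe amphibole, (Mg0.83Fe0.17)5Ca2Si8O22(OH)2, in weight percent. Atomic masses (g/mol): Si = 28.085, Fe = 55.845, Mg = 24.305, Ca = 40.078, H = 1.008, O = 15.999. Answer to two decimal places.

Molar mass of (Mg0.83Fe0.17)5Ca2Si8O22(OH)2 = 4.15*24.305 + 0.85*55.845 + 2*40.078 + 8*28.085 + 24*15.999 + 2*1.008 = 839.162 g/mol.
Each formula unit contains 4.15 Mg, equivalent to 4.15/1 = 4.1500 mol MgO.
M(MgO) = 1×24.305 + 1×15.999 = 40.304 g/mol.
Mass of MgO per formula unit = 4.1500 × 40.304 = 167.262 g.
MgO wt% = 167.262 / 839.162 × 100 = 19.93%.

19.93 wt%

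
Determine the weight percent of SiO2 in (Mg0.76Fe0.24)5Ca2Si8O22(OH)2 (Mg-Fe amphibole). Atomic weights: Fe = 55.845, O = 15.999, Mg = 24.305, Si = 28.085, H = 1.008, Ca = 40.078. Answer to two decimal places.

Molar mass of (Mg0.76Fe0.24)5Ca2Si8O22(OH)2 = 3.80*24.305 + 1.20*55.845 + 2*40.078 + 8*28.085 + 24*15.999 + 2*1.008 = 850.201 g/mol.
Each formula unit contains 8 Si, equivalent to 8/1 = 8.0000 mol SiO2.
M(SiO2) = 1×28.085 + 2×15.999 = 60.083 g/mol.
Mass of SiO2 per formula unit = 8.0000 × 60.083 = 480.664 g.
SiO2 wt% = 480.664 / 850.201 × 100 = 56.54%.

56.54 wt%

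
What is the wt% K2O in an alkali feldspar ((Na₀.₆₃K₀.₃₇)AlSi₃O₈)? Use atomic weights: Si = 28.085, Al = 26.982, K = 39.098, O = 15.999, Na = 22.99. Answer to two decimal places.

M((Na₀.₆₃K₀.₃₇)AlSi₃O₈) = 268.179 g/mol; M(K2O) = 94.195 g/mol.
Moles K2O per formula unit = 0.37 K ÷ 2 = 0.1850.
K2O fraction = (0.1850 × 94.195) / 268.179 = 17.426/268.179 = 0.0650.

6.50 wt%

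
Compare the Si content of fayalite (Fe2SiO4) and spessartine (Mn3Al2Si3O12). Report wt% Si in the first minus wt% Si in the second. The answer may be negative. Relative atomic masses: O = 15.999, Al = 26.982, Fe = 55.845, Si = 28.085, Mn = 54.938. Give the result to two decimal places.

First mineral: 28.085 g Si in 203.771 g formula = 13.78 wt% Si.
Second mineral: 84.255 g Si in 495.021 g formula = 17.02 wt% Si.
13.78% − 17.02% gives a difference of -3.24 percentage points.

-3.24 percentage points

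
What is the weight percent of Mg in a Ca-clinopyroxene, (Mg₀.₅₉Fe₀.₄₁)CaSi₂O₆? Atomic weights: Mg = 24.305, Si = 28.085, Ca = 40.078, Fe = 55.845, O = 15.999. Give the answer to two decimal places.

6.25 mass %

Formula mass = 0.59·24.305 + 0.41·55.845 + 1·40.078 + 2·28.085 + 6·15.999 = 229.478 g/mol, of which 14.340 g is Mg.
So Mg makes up 14.340/229.478 = 0.0625 of the mass, i.e. 6.25%.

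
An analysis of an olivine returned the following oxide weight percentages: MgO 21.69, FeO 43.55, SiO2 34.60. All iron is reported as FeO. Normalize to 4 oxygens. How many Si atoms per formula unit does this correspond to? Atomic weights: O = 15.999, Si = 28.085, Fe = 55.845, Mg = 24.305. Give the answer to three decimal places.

1.003 Si apfu

MgO (M=40.304): mol = 0.53816; Mg = 0.53816, O = 0.53816.
FeO (M=71.844): mol = 0.60617; Fe = 0.60617, O = 0.60617.
SiO2 (M=60.083): mol = 0.57587; Si = 0.57587, O = 1.15174.
ΣO = 2.29607; factor = 4/ΣO = 1.74211.
Si apfu = 0.57587 × 1.74211 = 1.003.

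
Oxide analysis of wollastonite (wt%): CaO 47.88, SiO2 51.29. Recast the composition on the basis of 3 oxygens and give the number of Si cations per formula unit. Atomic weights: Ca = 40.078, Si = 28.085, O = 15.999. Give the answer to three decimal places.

1.000 Si apfu

CaO: 47.88/56.077 = 0.85383 mol → 0.85383 mol Ca, 0.85383 mol O.
SiO2: 51.29/60.083 = 0.85365 mol → 0.85365 mol Si, 1.70730 mol O.
Total oxygen = 2.56113 mol. Normalization factor = 3/2.56113 = 1.17136.
Si per 3 O = 0.85365 × 1.17136 = 1.000.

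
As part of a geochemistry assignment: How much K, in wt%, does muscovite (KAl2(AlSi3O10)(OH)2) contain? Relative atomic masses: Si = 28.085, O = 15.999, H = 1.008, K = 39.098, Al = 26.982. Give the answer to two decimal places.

9.82 wt%

Formula mass = 1*39.098 + 3*26.982 + 3*28.085 + 12*15.999 + 2*1.008 = 398.303 g/mol, of which 39.098 g is K.
So K makes up 39.098/398.303 = 0.0982 of the mass, i.e. 9.82%.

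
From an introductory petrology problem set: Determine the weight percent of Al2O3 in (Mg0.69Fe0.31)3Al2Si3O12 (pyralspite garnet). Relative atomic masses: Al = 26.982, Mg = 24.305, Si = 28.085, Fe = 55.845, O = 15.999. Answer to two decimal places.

23.58 wt%

M((Mg0.69Fe0.31)3Al2Si3O12) = 432.454 g/mol; M(Al2O3) = 101.961 g/mol.
Moles Al2O3 per formula unit = 2 Al ÷ 2 = 1.0000.
Al2O3 fraction = (1.0000 × 101.961) / 432.454 = 101.961/432.454 = 0.2358.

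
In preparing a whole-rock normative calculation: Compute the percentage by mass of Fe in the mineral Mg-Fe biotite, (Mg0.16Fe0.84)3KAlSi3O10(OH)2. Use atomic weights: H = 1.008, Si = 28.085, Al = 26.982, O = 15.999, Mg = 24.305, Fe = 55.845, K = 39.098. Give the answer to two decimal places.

28.33 wt%

Molar mass of (Mg0.16Fe0.84)3KAlSi3O10(OH)2: 0.48*24.305 + 2.52*55.845 + 1*39.098 + 1*26.982 + 3*28.085 + 12*15.999 + 2*1.008 = 496.735 g/mol.
Mass of Fe per formula unit: 2.52 × 55.845 = 140.729 g.
Weight fraction Fe = 140.729 / 496.735 = 0.2833.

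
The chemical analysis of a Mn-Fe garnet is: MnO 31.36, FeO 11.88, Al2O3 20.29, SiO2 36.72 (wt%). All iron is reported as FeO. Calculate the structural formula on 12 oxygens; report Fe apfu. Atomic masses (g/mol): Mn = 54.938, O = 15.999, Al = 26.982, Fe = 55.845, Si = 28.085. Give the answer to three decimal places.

MnO (M=70.937): mol = 0.44208; Mn = 0.44208, O = 0.44208.
FeO (M=71.844): mol = 0.16536; Fe = 0.16536, O = 0.16536.
Al2O3 (M=101.961): mol = 0.19900; Al = 0.39800, O = 0.59700.
SiO2 (M=60.083): mol = 0.61115; Si = 0.61115, O = 1.22230.
ΣO = 2.42674; factor = 12/ΣO = 4.94491.
Fe apfu = 0.16536 × 4.94491 = 0.818.

0.818 Fe apfu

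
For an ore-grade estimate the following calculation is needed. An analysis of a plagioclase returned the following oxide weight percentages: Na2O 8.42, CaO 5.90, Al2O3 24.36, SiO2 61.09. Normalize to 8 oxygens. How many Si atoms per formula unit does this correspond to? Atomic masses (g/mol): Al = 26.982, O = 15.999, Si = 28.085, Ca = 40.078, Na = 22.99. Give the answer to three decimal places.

2.719 Si apfu

8.42 wt% Na2O ÷ 61.979 g/mol = 0.13585 mol, giving 0.27170 Na and 0.13585 O.
5.90 wt% CaO ÷ 56.077 g/mol = 0.10521 mol, giving 0.10521 Ca and 0.10521 O.
24.36 wt% Al2O3 ÷ 101.961 g/mol = 0.23891 mol, giving 0.47782 Al and 0.71673 O.
61.09 wt% SiO2 ÷ 60.083 g/mol = 1.01676 mol, giving 1.01676 Si and 2.03352 O.
Oxygen sums to 2.99131; scaling by 8/2.99131 = 2.67441 puts the formula on 8 O.
Si: 1.01676 × 2.67441 = 2.719 atoms per formula unit.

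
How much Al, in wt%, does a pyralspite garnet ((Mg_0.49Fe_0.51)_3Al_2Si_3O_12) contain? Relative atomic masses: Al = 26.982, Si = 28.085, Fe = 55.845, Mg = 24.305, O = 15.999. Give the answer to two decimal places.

11.96 wt%

M((Mg_0.49Fe_0.51)_3Al_2Si_3O_12) = 451.378 g/mol.
Al contributes 2 × 26.982 = 53.964 g per mole.
53.964/451.378 = 0.1196 → 11.96%.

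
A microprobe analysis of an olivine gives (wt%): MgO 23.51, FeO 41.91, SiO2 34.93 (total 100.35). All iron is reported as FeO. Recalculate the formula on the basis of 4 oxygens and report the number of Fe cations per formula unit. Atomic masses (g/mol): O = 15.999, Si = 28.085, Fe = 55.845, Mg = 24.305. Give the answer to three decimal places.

1.002 Fe apfu

23.51 wt% MgO ÷ 40.304 g/mol = 0.58332 mol, giving 0.58332 Mg and 0.58332 O.
41.91 wt% FeO ÷ 71.844 g/mol = 0.58335 mol, giving 0.58335 Fe and 0.58335 O.
34.93 wt% SiO2 ÷ 60.083 g/mol = 0.58136 mol, giving 0.58136 Si and 1.16272 O.
Oxygen sums to 2.32939; scaling by 4/2.32939 = 1.71719 puts the formula on 4 O.
Fe: 0.58335 × 1.71719 = 1.002 atoms per formula unit.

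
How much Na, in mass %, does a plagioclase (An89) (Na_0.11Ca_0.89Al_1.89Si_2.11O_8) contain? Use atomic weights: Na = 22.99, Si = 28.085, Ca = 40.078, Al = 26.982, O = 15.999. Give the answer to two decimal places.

0.91 mass %

Molar mass of Na_0.11Ca_0.89Al_1.89Si_2.11O_8: 0.11×22.99 + 0.89×40.078 + 1.89×26.982 + 2.11×28.085 + 8×15.999 = 276.446 g/mol.
Mass of Na per formula unit: 0.11 × 22.99 = 2.529 g.
Weight fraction Na = 2.529 / 276.446 = 0.0091.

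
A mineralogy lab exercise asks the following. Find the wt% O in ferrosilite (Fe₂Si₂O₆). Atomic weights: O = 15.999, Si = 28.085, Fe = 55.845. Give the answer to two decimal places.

36.38 weight percent

Formula mass = 2×55.845 + 2×28.085 + 6×15.999 = 263.854 g/mol, of which 95.994 g is O.
So O makes up 95.994/263.854 = 0.3638 of the mass, i.e. 36.38%.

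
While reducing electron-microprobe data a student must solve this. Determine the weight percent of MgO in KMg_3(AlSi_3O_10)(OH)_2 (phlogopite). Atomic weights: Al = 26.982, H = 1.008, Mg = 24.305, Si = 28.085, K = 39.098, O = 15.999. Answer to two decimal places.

Formula mass = 417.254 g/mol.
3 Mg → 3.0000 mol MgO per formula unit; M(MgO) = 40.304, so MgO mass = 120.912 g.
120.912/417.254 × 100 = 28.98 wt%.

28.98 wt%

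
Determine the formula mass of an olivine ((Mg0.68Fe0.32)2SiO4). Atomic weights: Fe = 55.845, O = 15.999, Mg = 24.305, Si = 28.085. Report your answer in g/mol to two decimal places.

160.88 g/mol

M = 1.36·24.305 + 0.64·55.845 + 1·28.085 + 4·15.999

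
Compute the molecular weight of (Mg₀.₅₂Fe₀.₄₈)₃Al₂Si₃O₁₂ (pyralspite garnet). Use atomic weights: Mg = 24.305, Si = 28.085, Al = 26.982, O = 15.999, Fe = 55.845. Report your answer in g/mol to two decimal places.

M = 1.56*24.305 + 1.44*55.845 + 2*26.982 + 3*28.085 + 12*15.999

448.54 g/mol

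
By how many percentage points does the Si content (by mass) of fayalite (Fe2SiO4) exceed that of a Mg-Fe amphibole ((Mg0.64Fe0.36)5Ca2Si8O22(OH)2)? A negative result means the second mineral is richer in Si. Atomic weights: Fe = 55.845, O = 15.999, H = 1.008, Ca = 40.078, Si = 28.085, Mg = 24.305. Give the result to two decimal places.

-12.07 percentage points

Si in Fe2SiO4: molar mass 203.771 g/mol; 1×28.085 = 28.085 g → 13.78 wt%.
Si in (Mg0.64Fe0.36)5Ca2Si8O22(OH)2: molar mass 869.125 g/mol; 8×28.085 = 224.680 g → 25.85 wt%.
Difference = 13.78 − 25.85 = -12.07 percentage points.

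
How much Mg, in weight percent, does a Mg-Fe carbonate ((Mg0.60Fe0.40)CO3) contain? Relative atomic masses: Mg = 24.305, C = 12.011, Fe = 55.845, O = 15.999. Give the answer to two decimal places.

Formula mass = 0.60*24.305 + 0.40*55.845 + 1*12.011 + 3*15.999 = 96.929 g/mol, of which 14.583 g is Mg.
So Mg makes up 14.583/96.929 = 0.1505 of the mass, i.e. 15.05%.

15.05 weight percent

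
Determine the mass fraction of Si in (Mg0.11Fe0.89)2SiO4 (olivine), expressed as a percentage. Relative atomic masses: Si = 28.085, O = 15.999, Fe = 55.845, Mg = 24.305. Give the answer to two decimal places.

Formula mass = 0.22*24.305 + 1.78*55.845 + 1*28.085 + 4*15.999 = 196.832 g/mol, of which 28.085 g is Si.
So Si makes up 28.085/196.832 = 0.1427 of the mass, i.e. 14.27%.

14.27 wt%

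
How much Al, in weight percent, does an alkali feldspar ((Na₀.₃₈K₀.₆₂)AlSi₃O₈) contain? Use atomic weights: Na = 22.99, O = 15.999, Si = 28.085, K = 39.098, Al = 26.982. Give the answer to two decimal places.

M((Na₀.₃₈K₀.₆₂)AlSi₃O₈) = 272.206 g/mol.
Al contributes 1 × 26.982 = 26.982 g per mole.
26.982/272.206 = 0.0991 → 9.91%.

9.91 weight percent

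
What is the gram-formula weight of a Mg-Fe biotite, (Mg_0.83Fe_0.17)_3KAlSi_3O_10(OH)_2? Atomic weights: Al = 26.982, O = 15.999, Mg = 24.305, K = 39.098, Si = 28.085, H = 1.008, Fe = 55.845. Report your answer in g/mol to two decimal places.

433.34 g/mol

The formula mass is the sum 2.49·24.305 + 0.51·55.845 + 1·39.098 + 1·26.982 + 3·28.085 + 12·15.999 + 2·1.008.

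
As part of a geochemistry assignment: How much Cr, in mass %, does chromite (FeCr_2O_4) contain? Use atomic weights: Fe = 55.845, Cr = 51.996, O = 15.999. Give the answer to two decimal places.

46.46 mass %

Molar mass of FeCr_2O_4: 1*55.845 + 2*51.996 + 4*15.999 = 223.833 g/mol.
Mass of Cr per formula unit: 2 × 51.996 = 103.992 g.
Weight fraction Cr = 103.992 / 223.833 = 0.4646.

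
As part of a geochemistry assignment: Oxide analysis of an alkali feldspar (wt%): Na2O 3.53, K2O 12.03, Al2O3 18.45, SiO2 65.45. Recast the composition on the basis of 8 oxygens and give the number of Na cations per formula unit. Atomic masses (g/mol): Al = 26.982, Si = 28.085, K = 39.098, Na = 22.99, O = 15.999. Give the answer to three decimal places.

0.314 Na apfu

Na2O: 3.53/61.979 = 0.05695 mol → 0.11390 mol Na, 0.05695 mol O.
K2O: 12.03/94.195 = 0.12771 mol → 0.25542 mol K, 0.12771 mol O.
Al2O3: 18.45/101.961 = 0.18095 mol → 0.36190 mol Al, 0.54285 mol O.
SiO2: 65.45/60.083 = 1.08933 mol → 1.08933 mol Si, 2.17866 mol O.
Total oxygen = 2.90617 mol. Normalization factor = 8/2.90617 = 2.75276.
Na per 8 O = 0.11390 × 2.75276 = 0.314.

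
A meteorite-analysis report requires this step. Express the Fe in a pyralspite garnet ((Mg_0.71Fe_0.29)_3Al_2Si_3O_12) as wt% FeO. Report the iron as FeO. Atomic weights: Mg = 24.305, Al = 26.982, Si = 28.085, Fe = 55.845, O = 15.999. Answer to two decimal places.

M((Mg_0.71Fe_0.29)_3Al_2Si_3O_12) = 430.562 g/mol; M(FeO) = 71.844 g/mol.
Moles FeO per formula unit = 0.87 Fe ÷ 1 = 0.8700.
FeO fraction = (0.8700 × 71.844) / 430.562 = 62.504/430.562 = 0.1452.

14.52 wt%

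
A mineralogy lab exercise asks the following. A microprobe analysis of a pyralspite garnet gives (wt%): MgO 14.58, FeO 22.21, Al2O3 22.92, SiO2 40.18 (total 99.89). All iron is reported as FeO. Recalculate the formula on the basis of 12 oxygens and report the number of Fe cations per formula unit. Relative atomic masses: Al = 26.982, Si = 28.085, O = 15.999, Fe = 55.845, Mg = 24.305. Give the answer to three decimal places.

MgO (M=40.304): mol = 0.36175; Mg = 0.36175, O = 0.36175.
FeO (M=71.844): mol = 0.30914; Fe = 0.30914, O = 0.30914.
Al2O3 (M=101.961): mol = 0.22479; Al = 0.44958, O = 0.67437.
SiO2 (M=60.083): mol = 0.66874; Si = 0.66874, O = 1.33748.
ΣO = 2.68274; factor = 12/ΣO = 4.47304.
Fe apfu = 0.30914 × 4.47304 = 1.383.

1.383 Fe apfu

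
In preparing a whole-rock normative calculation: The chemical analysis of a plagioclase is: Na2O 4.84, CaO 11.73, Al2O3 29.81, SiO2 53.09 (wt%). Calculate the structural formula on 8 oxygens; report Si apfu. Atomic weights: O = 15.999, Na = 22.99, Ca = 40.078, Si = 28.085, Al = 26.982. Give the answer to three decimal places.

4.84 wt% Na2O ÷ 61.979 g/mol = 0.07809 mol, giving 0.15618 Na and 0.07809 O.
11.73 wt% CaO ÷ 56.077 g/mol = 0.20918 mol, giving 0.20918 Ca and 0.20918 O.
29.81 wt% Al2O3 ÷ 101.961 g/mol = 0.29237 mol, giving 0.58474 Al and 0.87711 O.
53.09 wt% SiO2 ÷ 60.083 g/mol = 0.88361 mol, giving 0.88361 Si and 1.76722 O.
Oxygen sums to 2.93160; scaling by 8/2.93160 = 2.72889 puts the formula on 8 O.
Si: 0.88361 × 2.72889 = 2.411 atoms per formula unit.

2.411 Si apfu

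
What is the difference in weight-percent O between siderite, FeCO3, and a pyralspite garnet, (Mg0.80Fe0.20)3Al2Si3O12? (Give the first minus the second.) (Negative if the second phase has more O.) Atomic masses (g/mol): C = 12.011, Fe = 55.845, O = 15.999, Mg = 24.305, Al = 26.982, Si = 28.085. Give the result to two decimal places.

-4.06 percentage points

M(FeCO3) = 115.853 g/mol, so wt% O = 47.997/115.853 × 100 = 41.43%.
M((Mg0.80Fe0.20)3Al2Si3O12) = 422.046 g/mol, so wt% O = 191.988/422.046 × 100 = 45.49%.
41.43 − 45.49 = -4.06 pp.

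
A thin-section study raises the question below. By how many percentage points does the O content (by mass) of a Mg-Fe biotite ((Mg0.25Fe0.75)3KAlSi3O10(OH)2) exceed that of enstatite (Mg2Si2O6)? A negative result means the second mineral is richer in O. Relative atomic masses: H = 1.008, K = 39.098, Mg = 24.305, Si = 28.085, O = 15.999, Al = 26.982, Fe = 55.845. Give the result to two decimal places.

O in (Mg0.25Fe0.75)3KAlSi3O10(OH)2: molar mass 488.219 g/mol; 12×15.999 = 191.988 g → 39.32 wt%.
O in Mg2Si2O6: molar mass 200.774 g/mol; 6×15.999 = 95.994 g → 47.81 wt%.
Difference = 39.32 − 47.81 = -8.49 percentage points.

-8.49 percentage points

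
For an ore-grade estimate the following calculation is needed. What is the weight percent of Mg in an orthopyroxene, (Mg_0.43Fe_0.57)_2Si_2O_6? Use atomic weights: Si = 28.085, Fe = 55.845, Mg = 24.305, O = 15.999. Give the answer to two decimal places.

8.83 wt%

Molar mass of (Mg_0.43Fe_0.57)_2Si_2O_6: 0.86×24.305 + 1.14×55.845 + 2×28.085 + 6×15.999 = 236.730 g/mol.
Mass of Mg per formula unit: 0.86 × 24.305 = 20.902 g.
Weight fraction Mg = 20.902 / 236.730 = 0.0883.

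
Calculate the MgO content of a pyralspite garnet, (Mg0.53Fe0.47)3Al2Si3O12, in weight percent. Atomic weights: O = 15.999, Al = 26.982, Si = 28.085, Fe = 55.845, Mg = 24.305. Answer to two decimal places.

Formula mass = 447.593 g/mol.
1.59 Mg → 1.5900 mol MgO per formula unit; M(MgO) = 40.304, so MgO mass = 64.083 g.
64.083/447.593 × 100 = 14.32 wt%.

14.32 wt%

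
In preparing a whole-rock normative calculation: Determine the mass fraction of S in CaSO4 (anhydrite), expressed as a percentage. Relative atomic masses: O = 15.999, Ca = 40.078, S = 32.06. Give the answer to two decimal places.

Formula mass = 1*40.078 + 1*32.06 + 4*15.999 = 136.134 g/mol, of which 32.060 g is S.
So S makes up 32.060/136.134 = 0.2355 of the mass, i.e. 23.55%.

23.55 mass %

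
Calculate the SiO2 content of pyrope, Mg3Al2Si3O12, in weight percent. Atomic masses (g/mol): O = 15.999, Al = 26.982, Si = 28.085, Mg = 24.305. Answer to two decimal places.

Formula mass = 403.122 g/mol.
3 Si → 3.0000 mol SiO2 per formula unit; M(SiO2) = 60.083, so SiO2 mass = 180.249 g.
180.249/403.122 × 100 = 44.71 wt%.

44.71 wt%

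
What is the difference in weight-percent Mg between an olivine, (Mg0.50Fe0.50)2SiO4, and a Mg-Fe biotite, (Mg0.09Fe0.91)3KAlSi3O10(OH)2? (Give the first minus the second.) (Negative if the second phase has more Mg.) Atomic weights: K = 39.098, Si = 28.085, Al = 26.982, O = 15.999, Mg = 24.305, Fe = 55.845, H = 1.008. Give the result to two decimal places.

M((Mg0.50Fe0.50)2SiO4) = 172.231 g/mol, so wt% Mg = 24.305/172.231 × 100 = 14.11%.
M((Mg0.09Fe0.91)3KAlSi3O10(OH)2) = 503.358 g/mol, so wt% Mg = 6.562/503.358 × 100 = 1.30%.
14.11 − 1.30 = 12.81 pp.

12.81 percentage points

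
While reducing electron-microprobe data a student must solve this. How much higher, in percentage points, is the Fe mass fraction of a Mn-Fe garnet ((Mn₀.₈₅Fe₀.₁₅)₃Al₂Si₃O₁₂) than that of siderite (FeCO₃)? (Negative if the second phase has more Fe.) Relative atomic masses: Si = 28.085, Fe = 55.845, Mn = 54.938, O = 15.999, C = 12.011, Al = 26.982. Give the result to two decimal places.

-43.13 percentage points

M((Mn₀.₈₅Fe₀.₁₅)₃Al₂Si₃O₁₂) = 495.429 g/mol, so wt% Fe = 25.130/495.429 × 100 = 5.07%.
M(FeCO₃) = 115.853 g/mol, so wt% Fe = 55.845/115.853 × 100 = 48.20%.
5.07 − 48.20 = -43.13 pp.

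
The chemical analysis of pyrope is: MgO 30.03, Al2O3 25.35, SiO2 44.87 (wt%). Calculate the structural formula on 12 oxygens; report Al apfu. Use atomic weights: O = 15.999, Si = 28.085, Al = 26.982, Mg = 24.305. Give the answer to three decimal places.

1.999 Al apfu

30.03 wt% MgO ÷ 40.304 g/mol = 0.74509 mol, giving 0.74509 Mg and 0.74509 O.
25.35 wt% Al2O3 ÷ 101.961 g/mol = 0.24862 mol, giving 0.49724 Al and 0.74586 O.
44.87 wt% SiO2 ÷ 60.083 g/mol = 0.74680 mol, giving 0.74680 Si and 1.49360 O.
Oxygen sums to 2.98455; scaling by 12/2.98455 = 4.02071 puts the formula on 12 O.
Al: 0.49724 × 4.02071 = 1.999 atoms per formula unit.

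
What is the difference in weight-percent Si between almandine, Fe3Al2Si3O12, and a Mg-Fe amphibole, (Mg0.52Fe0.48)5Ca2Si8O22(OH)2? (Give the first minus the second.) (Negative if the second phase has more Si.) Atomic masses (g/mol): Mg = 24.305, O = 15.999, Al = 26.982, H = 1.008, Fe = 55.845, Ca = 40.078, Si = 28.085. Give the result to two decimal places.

First mineral: 84.255 g Si in 497.742 g formula = 16.93 wt% Si.
Second mineral: 224.680 g Si in 888.049 g formula = 25.30 wt% Si.
16.93% − 25.30% gives a difference of -8.37 percentage points.

-8.37 percentage points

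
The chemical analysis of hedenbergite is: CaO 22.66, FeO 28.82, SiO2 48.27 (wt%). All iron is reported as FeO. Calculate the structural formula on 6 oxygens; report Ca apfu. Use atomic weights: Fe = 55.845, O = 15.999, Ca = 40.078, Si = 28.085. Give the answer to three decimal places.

1.005 Ca apfu

CaO (M=56.077): mol = 0.40409; Ca = 0.40409, O = 0.40409.
FeO (M=71.844): mol = 0.40115; Fe = 0.40115, O = 0.40115.
SiO2 (M=60.083): mol = 0.80339; Si = 0.80339, O = 1.60678.
ΣO = 2.41202; factor = 6/ΣO = 2.48754.
Ca apfu = 0.40409 × 2.48754 = 1.005.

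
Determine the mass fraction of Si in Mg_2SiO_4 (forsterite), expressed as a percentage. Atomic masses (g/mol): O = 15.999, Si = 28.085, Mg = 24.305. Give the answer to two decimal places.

19.96 weight percent

M(Mg_2SiO_4) = 140.691 g/mol.
Si contributes 1 × 28.085 = 28.085 g per mole.
28.085/140.691 = 0.1996 → 19.96%.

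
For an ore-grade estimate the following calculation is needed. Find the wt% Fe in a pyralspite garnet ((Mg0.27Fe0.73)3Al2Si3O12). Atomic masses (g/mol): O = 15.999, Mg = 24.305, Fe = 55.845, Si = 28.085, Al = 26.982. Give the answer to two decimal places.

25.90 weight percent

Molar mass of (Mg0.27Fe0.73)3Al2Si3O12: 0.81*24.305 + 2.19*55.845 + 2*26.982 + 3*28.085 + 12*15.999 = 472.195 g/mol.
Mass of Fe per formula unit: 2.19 × 55.845 = 122.301 g.
Weight fraction Fe = 122.301 / 472.195 = 0.2590.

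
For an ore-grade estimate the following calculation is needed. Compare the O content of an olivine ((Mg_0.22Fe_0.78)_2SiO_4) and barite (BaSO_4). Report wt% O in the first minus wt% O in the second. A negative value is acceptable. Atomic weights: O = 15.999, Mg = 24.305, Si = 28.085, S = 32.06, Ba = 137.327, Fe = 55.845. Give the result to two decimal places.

O in (Mg_0.22Fe_0.78)_2SiO_4: molar mass 189.893 g/mol; 4×15.999 = 63.996 g → 33.70 wt%.
O in BaSO_4: molar mass 233.383 g/mol; 4×15.999 = 63.996 g → 27.42 wt%.
Difference = 33.70 − 27.42 = 6.28 percentage points.

6.28 percentage points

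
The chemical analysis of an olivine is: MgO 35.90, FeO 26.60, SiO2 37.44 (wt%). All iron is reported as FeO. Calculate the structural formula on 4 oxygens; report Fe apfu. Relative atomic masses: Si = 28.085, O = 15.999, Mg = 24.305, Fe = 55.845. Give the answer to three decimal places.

0.591 Fe apfu

35.90 wt% MgO ÷ 40.304 g/mol = 0.89073 mol, giving 0.89073 Mg and 0.89073 O.
26.60 wt% FeO ÷ 71.844 g/mol = 0.37025 mol, giving 0.37025 Fe and 0.37025 O.
37.44 wt% SiO2 ÷ 60.083 g/mol = 0.62314 mol, giving 0.62314 Si and 1.24628 O.
Oxygen sums to 2.50726; scaling by 4/2.50726 = 1.59537 puts the formula on 4 O.
Fe: 0.37025 × 1.59537 = 0.591 atoms per formula unit.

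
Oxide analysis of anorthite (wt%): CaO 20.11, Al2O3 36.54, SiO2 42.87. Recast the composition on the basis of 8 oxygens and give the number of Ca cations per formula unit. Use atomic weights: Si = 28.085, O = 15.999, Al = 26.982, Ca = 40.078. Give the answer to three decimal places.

1.003 Ca apfu

CaO (M=56.077): mol = 0.35861; Ca = 0.35861, O = 0.35861.
Al2O3 (M=101.961): mol = 0.35837; Al = 0.71674, O = 1.07511.
SiO2 (M=60.083): mol = 0.71351; Si = 0.71351, O = 1.42702.
ΣO = 2.86074; factor = 8/ΣO = 2.79648.
Ca apfu = 0.35861 × 2.79648 = 1.003.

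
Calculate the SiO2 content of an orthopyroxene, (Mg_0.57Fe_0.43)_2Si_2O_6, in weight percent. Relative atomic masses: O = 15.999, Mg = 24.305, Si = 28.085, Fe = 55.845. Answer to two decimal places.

M((Mg_0.57Fe_0.43)_2Si_2O_6) = 227.898 g/mol; M(SiO2) = 60.083 g/mol.
Moles SiO2 per formula unit = 2 Si ÷ 1 = 2.0000.
SiO2 fraction = (2.0000 × 60.083) / 227.898 = 120.166/227.898 = 0.5273.

52.73 wt%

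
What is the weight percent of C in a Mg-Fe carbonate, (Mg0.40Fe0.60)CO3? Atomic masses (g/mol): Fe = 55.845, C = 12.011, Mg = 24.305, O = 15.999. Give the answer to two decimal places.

11.63 wt%

Molar mass of (Mg0.40Fe0.60)CO3: 0.40*24.305 + 0.60*55.845 + 1*12.011 + 3*15.999 = 103.237 g/mol.
Mass of C per formula unit: 1 × 12.011 = 12.011 g.
Weight fraction C = 12.011 / 103.237 = 0.1163.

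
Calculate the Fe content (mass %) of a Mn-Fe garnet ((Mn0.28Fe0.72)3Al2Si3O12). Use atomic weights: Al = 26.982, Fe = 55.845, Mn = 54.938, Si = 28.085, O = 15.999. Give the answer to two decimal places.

24.27 mass %

Molar mass of (Mn0.28Fe0.72)3Al2Si3O12: 0.84*54.938 + 2.16*55.845 + 2*26.982 + 3*28.085 + 12*15.999 = 496.980 g/mol.
Mass of Fe per formula unit: 2.16 × 55.845 = 120.625 g.
Weight fraction Fe = 120.625 / 496.980 = 0.2427.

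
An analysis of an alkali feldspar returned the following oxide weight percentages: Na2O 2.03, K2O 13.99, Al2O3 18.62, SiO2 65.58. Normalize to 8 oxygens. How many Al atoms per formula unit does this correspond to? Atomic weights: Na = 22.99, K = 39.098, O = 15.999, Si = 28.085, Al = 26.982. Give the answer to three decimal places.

1.003 Al apfu

2.03 wt% Na2O ÷ 61.979 g/mol = 0.03275 mol, giving 0.06550 Na and 0.03275 O.
13.99 wt% K2O ÷ 94.195 g/mol = 0.14852 mol, giving 0.29704 K and 0.14852 O.
18.62 wt% Al2O3 ÷ 101.961 g/mol = 0.18262 mol, giving 0.36524 Al and 0.54786 O.
65.58 wt% SiO2 ÷ 60.083 g/mol = 1.09149 mol, giving 1.09149 Si and 2.18298 O.
Oxygen sums to 2.91211; scaling by 8/2.91211 = 2.74715 puts the formula on 8 O.
Al: 0.36524 × 2.74715 = 1.003 atoms per formula unit.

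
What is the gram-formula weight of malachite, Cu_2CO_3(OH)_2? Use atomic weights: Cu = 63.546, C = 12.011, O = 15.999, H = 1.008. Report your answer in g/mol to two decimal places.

Cu: 2 × 63.546 = 127.0920
C: 1 × 12.011 = 12.0110
O: 5 × 15.999 = 79.9950
H: 2 × 1.008 = 2.0160
Summing the contributions gives the formula mass.

221.11 g/mol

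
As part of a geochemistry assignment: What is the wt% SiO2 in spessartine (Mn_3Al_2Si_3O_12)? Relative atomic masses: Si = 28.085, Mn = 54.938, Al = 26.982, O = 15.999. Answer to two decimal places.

36.41 wt%

Molar mass of Mn_3Al_2Si_3O_12 = 3×54.938 + 2×26.982 + 3×28.085 + 12×15.999 = 495.021 g/mol.
Each formula unit contains 3 Si, equivalent to 3/1 = 3.0000 mol SiO2.
M(SiO2) = 1×28.085 + 2×15.999 = 60.083 g/mol.
Mass of SiO2 per formula unit = 3.0000 × 60.083 = 180.249 g.
SiO2 wt% = 180.249 / 495.021 × 100 = 36.41%.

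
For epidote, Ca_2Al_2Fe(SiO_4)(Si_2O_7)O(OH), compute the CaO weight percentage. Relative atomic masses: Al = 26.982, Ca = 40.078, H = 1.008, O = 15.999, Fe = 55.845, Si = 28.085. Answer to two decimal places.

Formula mass = 483.215 g/mol.
2 Ca → 2.0000 mol CaO per formula unit; M(CaO) = 56.077, so CaO mass = 112.154 g.
112.154/483.215 × 100 = 23.21 wt%.

23.21 wt%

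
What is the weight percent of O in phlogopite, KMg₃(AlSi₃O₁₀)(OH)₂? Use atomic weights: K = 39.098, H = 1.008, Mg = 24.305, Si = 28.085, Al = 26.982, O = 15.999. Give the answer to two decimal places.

M(KMg₃(AlSi₃O₁₀)(OH)₂) = 417.254 g/mol.
O contributes 12 × 15.999 = 191.988 g per mole.
191.988/417.254 = 0.4601 → 46.01%.

46.01 weight percent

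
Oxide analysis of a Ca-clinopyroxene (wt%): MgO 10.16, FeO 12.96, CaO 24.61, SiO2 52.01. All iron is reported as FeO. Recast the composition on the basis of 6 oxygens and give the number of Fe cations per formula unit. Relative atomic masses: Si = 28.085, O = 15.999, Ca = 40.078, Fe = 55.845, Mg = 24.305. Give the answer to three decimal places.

10.16 wt% MgO ÷ 40.304 g/mol = 0.25208 mol, giving 0.25208 Mg and 0.25208 O.
12.96 wt% FeO ÷ 71.844 g/mol = 0.18039 mol, giving 0.18039 Fe and 0.18039 O.
24.61 wt% CaO ÷ 56.077 g/mol = 0.43886 mol, giving 0.43886 Ca and 0.43886 O.
52.01 wt% SiO2 ÷ 60.083 g/mol = 0.86564 mol, giving 0.86564 Si and 1.73128 O.
Oxygen sums to 2.60261; scaling by 6/2.60261 = 2.30538 puts the formula on 6 O.
Fe: 0.18039 × 2.30538 = 0.416 atoms per formula unit.

0.416 Fe apfu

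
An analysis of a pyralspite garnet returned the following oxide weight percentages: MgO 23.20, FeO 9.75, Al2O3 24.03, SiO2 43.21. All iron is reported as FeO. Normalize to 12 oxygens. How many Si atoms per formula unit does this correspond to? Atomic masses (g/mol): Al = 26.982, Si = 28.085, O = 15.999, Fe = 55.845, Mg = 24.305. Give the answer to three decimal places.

3.021 Si apfu

MgO: 23.20/40.304 = 0.57563 mol → 0.57563 mol Mg, 0.57563 mol O.
FeO: 9.75/71.844 = 0.13571 mol → 0.13571 mol Fe, 0.13571 mol O.
Al2O3: 24.03/101.961 = 0.23568 mol → 0.47136 mol Al, 0.70704 mol O.
SiO2: 43.21/60.083 = 0.71917 mol → 0.71917 mol Si, 1.43834 mol O.
Total oxygen = 2.85672 mol. Normalization factor = 12/2.85672 = 4.20062.
Si per 12 O = 0.71917 × 4.20062 = 3.021.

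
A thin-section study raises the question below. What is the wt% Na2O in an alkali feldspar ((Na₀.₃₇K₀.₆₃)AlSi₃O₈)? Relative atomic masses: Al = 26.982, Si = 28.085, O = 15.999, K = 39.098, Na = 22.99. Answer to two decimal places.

M((Na₀.₃₇K₀.₆₃)AlSi₃O₈) = 272.367 g/mol; M(Na2O) = 61.979 g/mol.
Moles Na2O per formula unit = 0.37 Na ÷ 2 = 0.1850.
Na2O fraction = (0.1850 × 61.979) / 272.367 = 11.466/272.367 = 0.0421.

4.21 wt%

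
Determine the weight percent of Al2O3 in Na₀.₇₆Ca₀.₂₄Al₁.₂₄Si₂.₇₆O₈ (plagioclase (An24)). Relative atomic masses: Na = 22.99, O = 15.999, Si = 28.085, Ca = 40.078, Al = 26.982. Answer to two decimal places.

Formula mass = 266.055 g/mol.
1.24 Al → 0.6200 mol Al2O3 per formula unit; M(Al2O3) = 101.961, so Al2O3 mass = 63.216 g.
63.216/266.055 × 100 = 23.76 wt%.

23.76 wt%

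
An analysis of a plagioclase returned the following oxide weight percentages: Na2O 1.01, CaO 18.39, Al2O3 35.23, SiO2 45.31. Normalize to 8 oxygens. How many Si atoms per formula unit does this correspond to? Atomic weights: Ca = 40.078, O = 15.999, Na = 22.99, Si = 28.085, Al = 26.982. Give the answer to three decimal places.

2.088 Si apfu

Na2O: 1.01/61.979 = 0.01630 mol → 0.03260 mol Na, 0.01630 mol O.
CaO: 18.39/56.077 = 0.32794 mol → 0.32794 mol Ca, 0.32794 mol O.
Al2O3: 35.23/101.961 = 0.34552 mol → 0.69104 mol Al, 1.03656 mol O.
SiO2: 45.31/60.083 = 0.75412 mol → 0.75412 mol Si, 1.50824 mol O.
Total oxygen = 2.88904 mol. Normalization factor = 8/2.88904 = 2.76909.
Si per 8 O = 0.75412 × 2.76909 = 2.088.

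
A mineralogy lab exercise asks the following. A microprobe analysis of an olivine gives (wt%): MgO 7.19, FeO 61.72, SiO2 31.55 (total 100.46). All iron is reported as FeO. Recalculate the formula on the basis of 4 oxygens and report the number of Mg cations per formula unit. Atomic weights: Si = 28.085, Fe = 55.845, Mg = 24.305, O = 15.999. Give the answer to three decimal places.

MgO (M=40.304): mol = 0.17839; Mg = 0.17839, O = 0.17839.
FeO (M=71.844): mol = 0.85908; Fe = 0.85908, O = 0.85908.
SiO2 (M=60.083): mol = 0.52511; Si = 0.52511, O = 1.05022.
ΣO = 2.08769; factor = 4/ΣO = 1.91599.
Mg apfu = 0.17839 × 1.91599 = 0.342.

0.342 Mg apfu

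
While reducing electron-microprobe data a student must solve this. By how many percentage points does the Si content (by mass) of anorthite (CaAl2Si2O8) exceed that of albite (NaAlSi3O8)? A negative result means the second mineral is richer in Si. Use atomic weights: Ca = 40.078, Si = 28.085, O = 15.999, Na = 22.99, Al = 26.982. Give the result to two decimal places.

-11.94 percentage points

Si in CaAl2Si2O8: molar mass 278.204 g/mol; 2×28.085 = 56.170 g → 20.19 wt%.
Si in NaAlSi3O8: molar mass 262.219 g/mol; 3×28.085 = 84.255 g → 32.13 wt%.
Difference = 20.19 − 32.13 = -11.94 percentage points.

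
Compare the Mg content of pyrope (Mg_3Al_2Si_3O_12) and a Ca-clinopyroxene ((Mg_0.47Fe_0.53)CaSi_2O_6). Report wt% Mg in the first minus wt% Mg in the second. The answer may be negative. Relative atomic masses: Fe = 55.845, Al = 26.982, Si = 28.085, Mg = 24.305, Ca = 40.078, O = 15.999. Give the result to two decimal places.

M(Mg_3Al_2Si_3O_12) = 403.122 g/mol, so wt% Mg = 72.915/403.122 × 100 = 18.09%.
M((Mg_0.47Fe_0.53)CaSi_2O_6) = 233.263 g/mol, so wt% Mg = 11.423/233.263 × 100 = 4.90%.
18.09 − 4.90 = 13.19 pp.

13.19 percentage points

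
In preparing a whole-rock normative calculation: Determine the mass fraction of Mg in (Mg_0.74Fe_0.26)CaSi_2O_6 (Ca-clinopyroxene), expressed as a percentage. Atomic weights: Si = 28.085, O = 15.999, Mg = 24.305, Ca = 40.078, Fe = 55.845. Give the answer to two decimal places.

Formula mass = 0.74×24.305 + 0.26×55.845 + 1×40.078 + 2×28.085 + 6×15.999 = 224.747 g/mol, of which 17.986 g is Mg.
So Mg makes up 17.986/224.747 = 0.0800 of the mass, i.e. 8.00%.

8.00 mass %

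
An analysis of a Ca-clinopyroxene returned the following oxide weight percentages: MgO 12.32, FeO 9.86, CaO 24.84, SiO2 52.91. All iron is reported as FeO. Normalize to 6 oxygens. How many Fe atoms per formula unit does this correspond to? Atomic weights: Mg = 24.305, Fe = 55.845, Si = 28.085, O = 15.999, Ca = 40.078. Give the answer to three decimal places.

MgO: 12.32/40.304 = 0.30568 mol → 0.30568 mol Mg, 0.30568 mol O.
FeO: 9.86/71.844 = 0.13724 mol → 0.13724 mol Fe, 0.13724 mol O.
CaO: 24.84/56.077 = 0.44296 mol → 0.44296 mol Ca, 0.44296 mol O.
SiO2: 52.91/60.083 = 0.88062 mol → 0.88062 mol Si, 1.76124 mol O.
Total oxygen = 2.64712 mol. Normalization factor = 6/2.64712 = 2.26661.
Fe per 6 O = 0.13724 × 2.26661 = 0.311.

0.311 Fe apfu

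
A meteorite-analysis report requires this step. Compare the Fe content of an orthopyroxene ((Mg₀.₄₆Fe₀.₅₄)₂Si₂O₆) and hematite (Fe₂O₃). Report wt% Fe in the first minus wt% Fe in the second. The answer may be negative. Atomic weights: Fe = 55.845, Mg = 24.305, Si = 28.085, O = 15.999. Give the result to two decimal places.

-44.26 percentage points

Fe in (Mg₀.₄₆Fe₀.₅₄)₂Si₂O₆: molar mass 234.837 g/mol; 1.08×55.845 = 60.313 g → 25.68 wt%.
Fe in Fe₂O₃: molar mass 159.687 g/mol; 2×55.845 = 111.690 g → 69.94 wt%.
Difference = 25.68 − 69.94 = -44.26 percentage points.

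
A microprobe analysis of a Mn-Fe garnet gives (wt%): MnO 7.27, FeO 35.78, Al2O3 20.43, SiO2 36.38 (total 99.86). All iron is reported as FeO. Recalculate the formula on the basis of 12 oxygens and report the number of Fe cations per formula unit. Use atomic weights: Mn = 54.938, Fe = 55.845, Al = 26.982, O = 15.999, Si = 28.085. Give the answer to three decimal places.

2.477 Fe apfu

MnO (M=70.937): mol = 0.10249; Mn = 0.10249, O = 0.10249.
FeO (M=71.844): mol = 0.49802; Fe = 0.49802, O = 0.49802.
Al2O3 (M=101.961): mol = 0.20037; Al = 0.40074, O = 0.60111.
SiO2 (M=60.083): mol = 0.60550; Si = 0.60550, O = 1.21100.
ΣO = 2.41262; factor = 12/ΣO = 4.97385.
Fe apfu = 0.49802 × 4.97385 = 2.477.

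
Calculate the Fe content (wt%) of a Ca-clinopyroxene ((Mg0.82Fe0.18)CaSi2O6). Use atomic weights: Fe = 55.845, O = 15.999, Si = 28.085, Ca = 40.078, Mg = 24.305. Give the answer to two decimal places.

Molar mass of (Mg0.82Fe0.18)CaSi2O6: 0.82*24.305 + 0.18*55.845 + 1*40.078 + 2*28.085 + 6*15.999 = 222.224 g/mol.
Mass of Fe per formula unit: 0.18 × 55.845 = 10.052 g.
Weight fraction Fe = 10.052 / 222.224 = 0.0452.

4.52 wt%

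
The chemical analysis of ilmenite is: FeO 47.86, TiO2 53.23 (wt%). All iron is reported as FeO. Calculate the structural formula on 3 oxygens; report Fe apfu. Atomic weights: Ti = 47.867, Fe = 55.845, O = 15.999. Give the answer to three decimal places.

1.000 Fe apfu

47.86 wt% FeO ÷ 71.844 g/mol = 0.66617 mol, giving 0.66617 Fe and 0.66617 O.
53.23 wt% TiO2 ÷ 79.865 g/mol = 0.66650 mol, giving 0.66650 Ti and 1.33300 O.
Oxygen sums to 1.99917; scaling by 3/1.99917 = 1.50062 puts the formula on 3 O.
Fe: 0.66617 × 1.50062 = 1.000 atoms per formula unit.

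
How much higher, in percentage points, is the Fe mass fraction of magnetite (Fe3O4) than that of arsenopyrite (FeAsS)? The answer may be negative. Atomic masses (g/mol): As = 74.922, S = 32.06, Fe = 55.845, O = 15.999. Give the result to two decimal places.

Fe in Fe3O4: molar mass 231.531 g/mol; 3×55.845 = 167.535 g → 72.36 wt%.
Fe in FeAsS: molar mass 162.827 g/mol; 1×55.845 = 55.845 g → 34.30 wt%.
Difference = 72.36 − 34.30 = 38.06 percentage points.

38.06 percentage points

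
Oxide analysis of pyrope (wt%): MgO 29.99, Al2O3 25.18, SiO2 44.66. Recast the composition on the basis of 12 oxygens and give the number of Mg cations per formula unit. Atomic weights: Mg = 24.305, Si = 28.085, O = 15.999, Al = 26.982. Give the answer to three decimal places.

3.005 Mg apfu

MgO: 29.99/40.304 = 0.74409 mol → 0.74409 mol Mg, 0.74409 mol O.
Al2O3: 25.18/101.961 = 0.24696 mol → 0.49392 mol Al, 0.74088 mol O.
SiO2: 44.66/60.083 = 0.74331 mol → 0.74331 mol Si, 1.48662 mol O.
Total oxygen = 2.97159 mol. Normalization factor = 12/2.97159 = 4.03824.
Mg per 12 O = 0.74409 × 4.03824 = 3.005.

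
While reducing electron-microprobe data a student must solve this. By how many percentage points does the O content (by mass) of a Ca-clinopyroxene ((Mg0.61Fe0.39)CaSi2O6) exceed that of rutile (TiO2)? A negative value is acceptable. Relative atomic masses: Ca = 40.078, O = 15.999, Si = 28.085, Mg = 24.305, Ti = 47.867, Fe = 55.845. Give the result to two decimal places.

1.88 percentage points

First mineral: 95.994 g O in 228.848 g formula = 41.95 wt% O.
Second mineral: 31.998 g O in 79.865 g formula = 40.07 wt% O.
41.95% − 40.07% gives a difference of 1.88 percentage points.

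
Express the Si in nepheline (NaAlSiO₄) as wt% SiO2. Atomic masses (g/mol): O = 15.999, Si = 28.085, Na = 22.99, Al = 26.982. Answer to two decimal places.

42.30 wt%

Molar mass of NaAlSiO₄ = 1·22.99 + 1·26.982 + 1·28.085 + 4·15.999 = 142.053 g/mol.
Each formula unit contains 1 Si, equivalent to 1/1 = 1.0000 mol SiO2.
M(SiO2) = 1×28.085 + 2×15.999 = 60.083 g/mol.
Mass of SiO2 per formula unit = 1.0000 × 60.083 = 60.083 g.
SiO2 wt% = 60.083 / 142.053 × 100 = 42.30%.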